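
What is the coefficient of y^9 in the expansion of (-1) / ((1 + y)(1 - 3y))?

-14762

Partial fractions give a closed form: a_n = (-1/4)·(-1)^n + (-3/4)·3^n.
At n = 9: a_9 = -14762.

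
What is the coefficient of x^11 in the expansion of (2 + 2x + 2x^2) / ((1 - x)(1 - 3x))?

767634

The denominator gives the recurrence a_n = 4a_(n−1) − 3a_(n−2) for n ≥ 3; the numerator fixes a_0 = 2, a_1 = 10, a_2 = 36.
Iterating: 2, 10, 36, 114, 348, 1050, 3156, 9474, 28428, 85290, 255876, 767634, so a_11 = 767634.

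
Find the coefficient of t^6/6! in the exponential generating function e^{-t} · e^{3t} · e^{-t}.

1

The EGF product rule gives c_6 = Σ_{k_1+k_2+k_3=6} C(6; k_1,k_2,k_3) · ∏ g_i(k_i), where e^{-t} gives (-1)^k; e^{3t} gives (3)^k; e^{-t} gives (-1)^k.
g_1(k) for k = 0…6: 1, -1, 1, -1, 1, -1, 1.
g_2(k) for k = 0…6: 1, 3, 9, 27, 81, 243, 729.
g_3(k) for k = 0…6: 1, -1, 1, -1, 1, -1, 1.
First combine the last two factors: h(k) = Σ_j C(k,j)·g_2(j)·g_3(k−j) for k = 0…6: 1, 2, 4, 8, 16, 32, 64.
c_6 = Σ_k C(6,k)·g_1(k)·h(6−k) = 1·1·64 + 6·(-1)·32 + 15·1·16 + 20·(-1)·8 + 15·1·4 + 6·(-1)·2 + 1·1·1 = 64 − 192 + 240 − 160 + 60 − 12 + 1 = 1.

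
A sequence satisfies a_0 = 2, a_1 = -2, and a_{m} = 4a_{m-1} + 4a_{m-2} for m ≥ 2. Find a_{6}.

-768

The ordinary generating function has denominator 1 - 4q - 4q^2.
Iterating the recurrence: a_0,…,a_{6} = 2, -2, 0, -8, -32, -160, -768.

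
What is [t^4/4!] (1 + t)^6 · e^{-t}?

37

The EGF product rule gives c_4 = Σ_{k_1+k_2=4} C(4; k_1,k_2) · ∏ g_i(k_i), where (1+t)^6 gives the falling factorial (6)_k; e^{-t} gives (-1)^k.
g_1(k) for k = 0…4: 1, 6, 30, 120, 360.
g_2(k) for k = 0…4: 1, -1, 1, -1, 1.
c_4 = Σ_k C(4,k)·g_1(k)·g_2(4−k) = 1·1·1 + 4·6·(-1) + 6·30·1 + 4·120·(-1) + 1·360·1 = 1 − 24 + 180 − 480 + 360 = 37.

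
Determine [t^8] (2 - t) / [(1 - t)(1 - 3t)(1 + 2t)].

Partial fractions give a closed form: a_n = (-1/6)·1^n + (3/2)·3^n + (2/3)·(-2)^n.
At n = 8: a_8 = 10012.

10012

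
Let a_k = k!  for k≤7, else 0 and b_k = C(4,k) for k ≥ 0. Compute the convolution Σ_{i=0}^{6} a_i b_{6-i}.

Write out a_i and b_{6-i} for i = 0,…,6 and sum the products.
Σ = 1·0 + 1·0 + 2·1 + 6·4 + 24·6 + 120·4 + 720·1 = 1370.

1370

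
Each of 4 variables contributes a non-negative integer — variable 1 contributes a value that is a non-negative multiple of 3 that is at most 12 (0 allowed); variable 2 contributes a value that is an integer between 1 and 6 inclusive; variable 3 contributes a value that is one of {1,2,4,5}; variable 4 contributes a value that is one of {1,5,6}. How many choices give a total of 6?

The generating function for the choices is (1 + q^3 + q^6 + q^9 + q^12)·(q + q^2 + q^3 + q^4 + q^5 + q^6)·(q + q^2 + q^4 + q^5)·(q + q^5 + q^6); the count is [q^6].
(1 + q^3 + q^6 + q^9 + q^12) has coefficients 1,0,0,1,0,0,1 for degrees 0…6.
(q + q^2 + q^3 + q^4 + q^5 + q^6) has coefficients 0,1,1,1,1,1,1 for degrees 0…6.
Multiplying by (q + q^2 + q^4 + q^5) gives running coefficients 0,0,1,2,2,3,4 for degrees 0…6.
Finally multiplying by (q + q^5 + q^6), the product of all factors after the first has coefficients 0,0,0,1,2,2,3 for degrees 0…6.
[q^6] = 1·3 + 1·1 + 1·0 = 4.

4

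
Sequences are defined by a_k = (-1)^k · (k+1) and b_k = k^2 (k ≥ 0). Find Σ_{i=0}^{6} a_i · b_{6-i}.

12

The convolution is the x^6 coefficient of A(x)B(x).
Σ = 1·36 − 2·25 + 3·16 − 4·9 + 5·4 − 6·1 + 7·0 = 12.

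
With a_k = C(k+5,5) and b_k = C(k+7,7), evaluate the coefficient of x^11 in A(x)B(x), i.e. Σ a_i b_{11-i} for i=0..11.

2496144

The convolution is the t^11 coefficient of A(t)B(t).
Σ = 1·31824 + 6·19448 + 21·11440 + 56·6435 + 126·3432 + 252·1716 + 462·792 + 792·330 + 1287·120 + 2002·36 + 3003·8 + 4368·1 = 2496144.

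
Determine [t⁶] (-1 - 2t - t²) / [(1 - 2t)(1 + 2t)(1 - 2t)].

The denominator gives the recurrence a_n = 2a_(n−1) + 4a_(n−2) − 8a_(n−3) for n ≥ 3; the numerator fixes a_0 = -1, a_1 = -4, a_2 = -13.
Iterating: -1, -4, -13, -34, -88, -208, -496, so a_6 = -496.

-496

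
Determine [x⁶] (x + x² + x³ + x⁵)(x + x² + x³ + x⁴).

(x + x² + x³ + x⁵) has coefficients 0,1,1,1,0,1 for degrees 0…5.
(x + x² + x³ + x⁴) has coefficients 0,1,1,1,1,0,0 for degrees 0…6.
[x⁶] = 1·0 + 1·1 + 1·1 + 1·1 = 3.

3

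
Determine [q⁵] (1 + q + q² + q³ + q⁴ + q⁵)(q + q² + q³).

(1 + q + q² + q³ + q⁴ + q⁵) has coefficients 1,1,1,1,1,1 for degrees 0…5.
(q + q² + q³) has coefficients 0,1,1,1,0,0 for degrees 0…5.
[q⁵] = 1·0 + 1·0 + 1·1 + 1·1 + 1·1 + 1·0 = 3.

3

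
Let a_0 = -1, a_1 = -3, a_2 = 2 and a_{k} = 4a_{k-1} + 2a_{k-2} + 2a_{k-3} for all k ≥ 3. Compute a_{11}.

-38880

The ordinary generating function has denominator 1 - 4q - 2q^2 - 2q^3.
Iterating the recurrence: a_0,…,a_{11} = -1, -3, 2, 0, -2, -4, -20, -92, -416, -1888, -8568, -38880.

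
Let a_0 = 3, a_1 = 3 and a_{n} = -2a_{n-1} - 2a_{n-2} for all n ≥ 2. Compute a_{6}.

The ordinary generating function has denominator 1 + 2y + 2y^2.
Iterating the recurrence: a_0,…,a_{6} = 3, 3, -12, 18, -12, -12, 48.

48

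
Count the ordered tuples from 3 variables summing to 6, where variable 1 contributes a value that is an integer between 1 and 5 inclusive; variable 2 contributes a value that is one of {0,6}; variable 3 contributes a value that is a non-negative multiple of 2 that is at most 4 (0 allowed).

2

The generating function for the choices is (y + y^2 + y^3 + y^4 + y^5)·(1 + y^6)·(1 + y^2 + y^4); the count is [y^6].
(y + y^2 + y^3 + y^4 + y^5) has coefficients 0,1,1,1,1,1 for degrees 0…5.
(1 + y^6) has coefficients 1,0,0,0,0,0,1 for degrees 0…6.
Finally multiplying by (1 + y^2 + y^4), the product of all factors after the first has coefficients 1,0,1,0,1,0,1 for degrees 0…6.
[y^6] = 1·0 + 1·1 + 1·0 + 1·1 + 1·0 = 2.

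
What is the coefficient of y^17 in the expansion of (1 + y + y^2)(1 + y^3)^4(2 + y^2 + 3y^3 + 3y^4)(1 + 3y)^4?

6300

(1 + y + y^2) has coefficients 1,1,1 for degrees 0…2.
(1 + y^3)^4 has coefficients 1,0,0,4,0,0,6,0,0,4,0,0,1,0,0,0,0,0 for degrees 0…17.
Multiplying by (2 + y^2 + 3y^3 + 3y^4) gives running coefficients 2,0,1,11,3,4,24,12,6,26,18,4,14,12,1,3,3,0 for degrees 0…17.
Finally multiplying by (1 + 3y)^4, the product of all factors after the first has coefficients 2,24,109,239,351,742,1503,1731,2121,3662,3894,3244,4328,4446,2791,2499,2523,1278 for degrees 0…17.
[y^17] = 1·1278 + 1·2523 + 1·2499 = 6300.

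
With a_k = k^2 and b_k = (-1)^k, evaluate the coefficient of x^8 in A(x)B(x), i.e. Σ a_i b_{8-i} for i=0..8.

This is [x^8] in the product of the two ordinary generating functions.
Σ = 0·1 + 1·(-1) + 4·1 + 9·(-1) + 16·1 + 25·(-1) + 36·1 + 49·(-1) + 64·1 = 36.

36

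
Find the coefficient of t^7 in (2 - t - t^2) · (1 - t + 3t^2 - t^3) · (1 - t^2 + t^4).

(2 - t - t^2) has coefficients 2,-1,-1 for degrees 0…2.
(1 - t + 3t^2 - t^3) has coefficients 1,-1,3,-1,0,0,0,0 for degrees 0…7.
Finally multiplying by (1 - t^2 + t^4), the product of all factors after the first has coefficients 1,-1,2,0,-2,0,3,-1 for degrees 0…7.
[t^7] = 2·(-1) − 1·3 − 1·0 = -5.

-5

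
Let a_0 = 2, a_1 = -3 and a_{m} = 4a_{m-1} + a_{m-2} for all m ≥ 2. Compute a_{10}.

The ordinary generating function has denominator 1 - 4y - y^2.
Iterating the recurrence: a_0,…,a_{10} = 2, -3, -10, -43, -182, -771, -3266, -13835, -58606, -248259, -1051642.

-1051642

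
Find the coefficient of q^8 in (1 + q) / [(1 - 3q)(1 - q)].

13121

Partial fractions give a closed form: a_n = (2)·3^n + (-1)·1^n.
At n = 8: a_8 = 13121.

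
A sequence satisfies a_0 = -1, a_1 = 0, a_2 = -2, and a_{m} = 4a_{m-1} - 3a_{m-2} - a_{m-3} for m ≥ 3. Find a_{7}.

The ordinary generating function has denominator 1 - 4q + 3q^2 + q^3.
Iterating the recurrence: a_0,…,a_{7} = -1, 0, -2, -7, -22, -65, -187, -531.

-531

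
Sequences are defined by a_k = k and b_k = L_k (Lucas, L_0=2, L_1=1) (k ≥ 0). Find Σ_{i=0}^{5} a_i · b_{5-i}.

38

The convolution is the t^5 coefficient of A(t)B(t).
Σ = 0·11 + 1·7 + 2·4 + 3·3 + 4·1 + 5·2 = 38.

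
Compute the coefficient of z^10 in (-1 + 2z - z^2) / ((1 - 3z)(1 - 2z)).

-78220

The denominator gives the recurrence a_n = 5a_(n−1) − 6a_(n−2) for n ≥ 3; the numerator fixes a_0 = -1, a_1 = -3, a_2 = -10.
Iterating: -1, -3, -10, -32, -100, -308, -940, -2852, -8620, -25988, -78220, so a_10 = -78220.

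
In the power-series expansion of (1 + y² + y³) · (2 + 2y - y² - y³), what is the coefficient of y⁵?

-2

(1 + y² + y³) has coefficients 1,0,1,1 for degrees 0…3.
(2 + 2y - y² - y³) has coefficients 2,2,-1,-1,0,0 for degrees 0…5.
[y⁵] = 1·0 + 1·(-1) + 1·(-1) = -2.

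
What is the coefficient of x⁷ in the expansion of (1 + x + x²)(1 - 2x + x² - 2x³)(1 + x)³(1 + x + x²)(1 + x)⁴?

-428

(1 + x + x²) has coefficients 1,1,1 for degrees 0…2.
(1 - 2x + x² - 2x³) has coefficients 1,-2,1,-2,0,0,0,0 for degrees 0…7.
Multiplying by (1 + x)³ gives running coefficients 1,1,-2,-4,-5,-5,-2,0 for degrees 0…7.
Multiplying by (1 + x + x²) gives running coefficients 1,2,0,-5,-11,-14,-12,-7 for degrees 0…7.
Finally multiplying by (1 + x)⁴, the product of all factors after the first has coefficients 1,6,14,11,-22,-86,-154,-188 for degrees 0…7.
[x⁷] = 1·(-188) + 1·(-154) + 1·(-86) = -428.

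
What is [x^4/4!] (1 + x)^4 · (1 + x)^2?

The EGF product rule gives c_4 = Σ_{k_1+k_2=4} C(4; k_1,k_2) · ∏ g_i(k_i), where (1+x)^4 gives the falling factorial (4)_k; (1+x)^2 gives the falling factorial (2)_k.
g_1(k) for k = 0…4: 1, 4, 12, 24, 24.
g_2(k) for k = 0…4: 1, 2, 2, 0, 0.
c_4 = Σ_k C(4,k)·g_1(k)·g_2(4−k) = 6·12·2 + 4·24·2 + 1·24·1 = 144 + 192 + 24 = 360.

360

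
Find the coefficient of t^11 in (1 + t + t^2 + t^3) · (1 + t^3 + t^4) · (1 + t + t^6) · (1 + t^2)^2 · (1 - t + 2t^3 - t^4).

16

(1 + t + t^2 + t^3) has coefficients 1,1,1,1 for degrees 0…3.
(1 + t^3 + t^4) has coefficients 1,0,0,1,1,0,0,0,0,0,0,0 for degrees 0…11.
Multiplying by (1 + t + t^6) gives running coefficients 1,1,0,1,2,1,1,0,0,1,1,0 for degrees 0…11.
Multiplying by (1 + t^2)^2 gives running coefficients 1,1,2,3,3,4,5,3,4,2,2,2 for degrees 0…11.
Finally multiplying by (1 - t + 2t^3 - t^4), the product of all factors after the first has coefficients 1,0,1,3,1,4,5,1,6,4,1,5 for degrees 0…11.
[t^11] = 1·5 + 1·1 + 1·4 + 1·6 = 16.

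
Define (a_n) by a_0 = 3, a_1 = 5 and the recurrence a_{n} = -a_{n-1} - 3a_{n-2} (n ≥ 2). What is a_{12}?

The ordinary generating function has denominator 1 + y + 3y^2.
Iterating the recurrence: a_0,…,a_{12} = 3, 5, -14, -1, 43, -40, -89, 209, 58, -685, 511, 1544, -3077.

-3077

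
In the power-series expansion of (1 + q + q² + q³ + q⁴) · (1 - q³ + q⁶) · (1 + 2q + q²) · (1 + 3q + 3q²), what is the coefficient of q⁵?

(1 + q + q² + q³ + q⁴) has coefficients 1,1,1,1,1 for degrees 0…4.
(1 - q³ + q⁶) has coefficients 1,0,0,-1,0,0 for degrees 0…5.
Multiplying by (1 + 2q + q²) gives running coefficients 1,2,1,-1,-2,-1 for degrees 0…5.
Finally multiplying by (1 + 3q + 3q²), the product of all factors after the first has coefficients 1,5,10,8,-2,-10 for degrees 0…5.
[q⁵] = 1·(-10) + 1·(-2) + 1·8 + 1·10 + 1·5 = 11.

11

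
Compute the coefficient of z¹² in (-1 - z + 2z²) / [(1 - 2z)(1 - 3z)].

The denominator gives the recurrence a_n = 5a_(n−1) − 6a_(n−2) for n ≥ 3; the numerator fixes a_0 = -1, a_1 = -6, a_2 = -22.
Iterating: -1, -6, -22, -74, -238, -746, -2302, -7034, -21358, -64586, -194782, -586394, -1763278, so a_12 = -1763278.

-1763278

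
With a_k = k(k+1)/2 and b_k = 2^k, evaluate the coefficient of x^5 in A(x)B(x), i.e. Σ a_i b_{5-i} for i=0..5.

The convolution is the x^5 coefficient of A(x)B(x).
Σ = 0·32 + 1·16 + 3·8 + 6·4 + 10·2 + 15·1 = 99.

99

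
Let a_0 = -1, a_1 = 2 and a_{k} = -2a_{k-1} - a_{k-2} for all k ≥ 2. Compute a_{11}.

The ordinary generating function has denominator 1 + 2q + q^2.
Iterating the recurrence: a_0,…,a_{11} = -1, 2, -3, 4, -5, 6, -7, 8, -9, 10, -11, 12.

12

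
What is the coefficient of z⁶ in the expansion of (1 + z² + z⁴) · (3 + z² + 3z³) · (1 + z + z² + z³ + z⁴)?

(1 + z² + z⁴) has coefficients 1,0,1,0,1 for degrees 0…4.
(3 + z² + 3z³) has coefficients 3,0,1,3,0,0,0 for degrees 0…6.
Finally multiplying by (1 + z + z² + z³ + z⁴), the product of all factors after the first has coefficients 3,3,4,7,7,4,4 for degrees 0…6.
[z⁶] = 1·4 + 1·7 + 1·4 = 15.

15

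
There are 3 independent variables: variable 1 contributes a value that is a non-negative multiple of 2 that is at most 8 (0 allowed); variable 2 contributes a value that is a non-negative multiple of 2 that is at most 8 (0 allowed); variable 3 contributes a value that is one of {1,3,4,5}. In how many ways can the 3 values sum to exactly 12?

The generating function for the choices is (1 + q^2 + q^4 + q^6 + q^8)·(1 + q^2 + q^4 + q^6 + q^8)·(q + q^3 + q^4 + q^5); the count is [q^12].
(1 + q^2 + q^4 + q^6 + q^8) has coefficients 1,0,1,0,1,0,1,0,1 for degrees 0…8.
(1 + q^2 + q^4 + q^6 + q^8) has coefficients 1,0,1,0,1,0,1,0,1,0,0,0,0 for degrees 0…12.
Finally multiplying by (q + q^3 + q^4 + q^5), the product of all factors after the first has coefficients 0,1,0,2,1,3,1,3,1,3,1,2,1 for degrees 0…12.
[q^12] = 1·1 + 1·1 + 1·1 + 1·1 + 1·1 = 5.

5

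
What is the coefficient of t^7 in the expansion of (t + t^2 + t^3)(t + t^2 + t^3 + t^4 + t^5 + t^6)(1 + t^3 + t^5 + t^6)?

(t + t^2 + t^3) has coefficients 0,1,1,1 for degrees 0…3.
(t + t^2 + t^3 + t^4 + t^5 + t^6) has coefficients 0,1,1,1,1,1,1,0 for degrees 0…7.
Finally multiplying by (1 + t^3 + t^5 + t^6), the product of all factors after the first has coefficients 0,1,1,1,2,2,3,3 for degrees 0…7.
[t^7] = 1·3 + 1·2 + 1·2 = 7.

7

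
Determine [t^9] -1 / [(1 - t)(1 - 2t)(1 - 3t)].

-86526

The denominator gives the recurrence a_n = 6a_(n−1) − 11a_(n−2) + 6a_(n−3) for n ≥ 3; the numerator fixes a_0 = -1, a_1 = -6, a_2 = -25.
Iterating: -1, -6, -25, -90, -301, -966, -3025, -9330, -28501, -86526, so a_9 = -86526.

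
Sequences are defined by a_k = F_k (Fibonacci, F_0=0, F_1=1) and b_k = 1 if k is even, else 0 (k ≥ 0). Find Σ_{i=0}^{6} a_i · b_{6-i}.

12

The convolution is the t^6 coefficient of A(t)B(t).
Σ = 0·1 + 1·0 + 1·1 + 2·0 + 3·1 + 5·0 + 8·1 = 12.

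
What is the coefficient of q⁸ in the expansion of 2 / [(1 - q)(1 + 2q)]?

The denominator gives the recurrence a_n = −a_(n−1) + 2a_(n−2) for n ≥ 2; the numerator fixes a_0 = 2, a_1 = -2.
Iterating: 2, -2, 6, -10, 22, -42, 86, -170, 342, so a_8 = 342.

342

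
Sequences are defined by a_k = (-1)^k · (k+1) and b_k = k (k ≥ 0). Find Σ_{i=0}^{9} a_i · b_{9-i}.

The convolution is the t^9 coefficient of A(t)B(t).
Σ = 1·9 − 2·8 + 3·7 − 4·6 + 5·5 − 6·4 + 7·3 − 8·2 + 9·1 − 10·0 = 5.

5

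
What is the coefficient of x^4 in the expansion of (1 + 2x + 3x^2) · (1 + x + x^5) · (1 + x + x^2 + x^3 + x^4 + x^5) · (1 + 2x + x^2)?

(1 + 2x + 3x^2) has coefficients 1,2,3 for degrees 0…2.
(1 + x + x^5) has coefficients 1,1,0,0,0 for degrees 0…4.
Multiplying by (1 + x + x^2 + x^3 + x^4 + x^5) gives running coefficients 1,2,2,2,2 for degrees 0…4.
Finally multiplying by (1 + 2x + x^2), the product of all factors after the first has coefficients 1,4,7,8,8 for degrees 0…4.
[x^4] = 1·8 + 2·8 + 3·7 = 45.

45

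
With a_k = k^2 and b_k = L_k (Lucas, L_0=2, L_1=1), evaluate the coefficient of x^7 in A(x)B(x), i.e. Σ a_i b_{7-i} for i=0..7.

398

The convolution is the x^7 coefficient of A(x)B(x).
Σ = 0·29 + 1·18 + 4·11 + 9·7 + 16·4 + 25·3 + 36·1 + 49·2 = 398.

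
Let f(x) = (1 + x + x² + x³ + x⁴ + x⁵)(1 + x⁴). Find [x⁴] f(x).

(1 + x + x² + x³ + x⁴ + x⁵) has coefficients 1,1,1,1,1 for degrees 0…4.
(1 + x⁴) has coefficients 1,0,0,0,1 for degrees 0…4.
[x⁴] = 1·1 + 1·0 + 1·0 + 1·0 + 1·1 = 2.

2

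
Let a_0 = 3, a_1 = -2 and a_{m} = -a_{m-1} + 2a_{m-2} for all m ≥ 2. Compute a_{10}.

1708

The ordinary generating function has denominator 1 + y - 2y^2.
Iterating the recurrence: a_0,…,a_{10} = 3, -2, 8, -12, 28, -52, 108, -212, 428, -852, 1708.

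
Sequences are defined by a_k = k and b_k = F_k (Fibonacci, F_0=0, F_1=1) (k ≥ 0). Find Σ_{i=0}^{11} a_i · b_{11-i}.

Write out a_i and b_{11-i} for i = 0,…,11 and sum the products.
Σ = 0·89 + 1·55 + 2·34 + 3·21 + 4·13 + 5·8 + 6·5 + 7·3 + 8·2 + 9·1 + 10·1 + 11·0 = 364.

364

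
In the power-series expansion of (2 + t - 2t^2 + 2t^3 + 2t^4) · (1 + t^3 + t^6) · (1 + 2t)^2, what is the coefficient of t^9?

(2 + t - 2t^2 + 2t^3 + 2t^4) has coefficients 2,1,-2,2,2 for degrees 0…4.
(1 + t^3 + t^6) has coefficients 1,0,0,1,0,0,1,0,0,0 for degrees 0…9.
Finally multiplying by (1 + 2t)^2, the product of all factors after the first has coefficients 1,4,4,1,4,4,1,4,4,0 for degrees 0…9.
[t^9] = 2·0 + 1·4 − 2·4 + 2·1 + 2·4 = 6.

6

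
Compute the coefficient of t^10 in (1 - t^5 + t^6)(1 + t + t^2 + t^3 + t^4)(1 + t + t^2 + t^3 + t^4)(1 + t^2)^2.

3

(1 - t^5 + t^6) has coefficients 1,0,0,0,0,-1,1 for degrees 0…6.
(1 + t + t^2 + t^3 + t^4) has coefficients 1,1,1,1,1,0,0,0,0,0,0 for degrees 0…10.
Multiplying by (1 + t + t^2 + t^3 + t^4) gives running coefficients 1,2,3,4,5,4,3,2,1,0,0 for degrees 0…10.
Finally multiplying by (1 + t^2)^2, the product of all factors after the first has coefficients 1,2,5,8,12,14,16,14,12,8,5 for degrees 0…10.
[t^10] = 1·5 − 1·14 + 1·12 = 3.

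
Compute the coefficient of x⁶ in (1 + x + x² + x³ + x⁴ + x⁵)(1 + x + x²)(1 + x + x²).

8

(1 + x + x² + x³ + x⁴ + x⁵) has coefficients 1,1,1,1,1,1 for degrees 0…5.
(1 + x + x²) has coefficients 1,1,1,0,0,0,0 for degrees 0…6.
Finally multiplying by (1 + x + x²), the product of all factors after the first has coefficients 1,2,3,2,1,0,0 for degrees 0…6.
[x⁶] = 1·0 + 1·0 + 1·1 + 1·2 + 1·3 + 1·2 = 8.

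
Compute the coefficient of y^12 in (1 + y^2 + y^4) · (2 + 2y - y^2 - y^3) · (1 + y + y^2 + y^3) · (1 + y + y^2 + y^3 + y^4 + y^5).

(1 + y^2 + y^4) has coefficients 1,0,1,0,1 for degrees 0…4.
(2 + 2y - y^2 - y^3) has coefficients 2,2,-1,-1,0,0,0,0,0,0,0,0,0 for degrees 0…12.
Multiplying by (1 + y + y^2 + y^3) gives running coefficients 2,4,3,2,0,-2,-1,0,0,0,0,0,0 for degrees 0…12.
Finally multiplying by (1 + y + y^2 + y^3 + y^4 + y^5), the product of all factors after the first has coefficients 2,6,9,11,11,9,6,2,-1,-3,-3,-1,0 for degrees 0…12.
[y^12] = 1·0 + 1·(-3) + 1·(-1) = -4.

-4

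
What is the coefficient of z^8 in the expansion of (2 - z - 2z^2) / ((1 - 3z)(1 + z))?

7108

The denominator gives the recurrence a_n = 2a_(n−1) + 3a_(n−2) for n ≥ 3; the numerator fixes a_0 = 2, a_1 = 3, a_2 = 10.
Iterating: 2, 3, 10, 29, 88, 263, 790, 2369, 7108, so a_8 = 7108.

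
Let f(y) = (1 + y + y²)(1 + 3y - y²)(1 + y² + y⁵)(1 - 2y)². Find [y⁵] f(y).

(1 + y + y²) has coefficients 1,1,1 for degrees 0…2.
(1 + 3y - y²) has coefficients 1,3,-1,0,0,0 for degrees 0…5.
Multiplying by (1 + y² + y⁵) gives running coefficients 1,3,0,3,-1,1 for degrees 0…5.
Finally multiplying by (1 - 2y)², the product of all factors after the first has coefficients 1,-1,-8,15,-13,17 for degrees 0…5.
[y⁵] = 1·17 + 1·(-13) + 1·15 = 19.

19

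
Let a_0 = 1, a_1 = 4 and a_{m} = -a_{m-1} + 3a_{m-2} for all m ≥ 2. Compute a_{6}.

-103

The ordinary generating function has denominator 1 + y - 3y^2.
Iterating the recurrence: a_0,…,a_{6} = 1, 4, -1, 13, -16, 55, -103.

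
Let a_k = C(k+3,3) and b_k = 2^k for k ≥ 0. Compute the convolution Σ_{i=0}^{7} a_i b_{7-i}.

1816

This is [x^7] in the product of the two ordinary generating functions.
Σ = 1·128 + 4·64 + 10·32 + 20·16 + 35·8 + 56·4 + 84·2 + 120·1 = 1816.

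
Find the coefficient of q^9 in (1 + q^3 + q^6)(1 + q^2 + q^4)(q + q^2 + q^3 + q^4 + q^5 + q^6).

(1 + q^3 + q^6) has coefficients 1,0,0,1,0,0,1 for degrees 0…6.
(1 + q^2 + q^4) has coefficients 1,0,1,0,1,0,0,0,0,0 for degrees 0…9.
Finally multiplying by (q + q^2 + q^3 + q^4 + q^5 + q^6), the product of all factors after the first has coefficients 0,1,1,2,2,3,3,2,2,1 for degrees 0…9.
[q^9] = 1·1 + 1·3 + 1·2 = 6.

6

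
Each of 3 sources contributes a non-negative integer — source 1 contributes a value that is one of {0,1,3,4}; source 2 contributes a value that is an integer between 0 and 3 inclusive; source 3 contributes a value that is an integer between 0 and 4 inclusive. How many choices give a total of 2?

The generating function for the choices is (1 + q + q³ + q⁴)·(1 + q + q² + q³)·(1 + q + q² + q³ + q⁴); the count is [q²].
(1 + q + q³ + q⁴) has coefficients 1,1,0 for degrees 0…2.
(1 + q + q² + q³) has coefficients 1,1,1 for degrees 0…2.
Finally multiplying by (1 + q + q² + q³ + q⁴), the product of all factors after the first has coefficients 1,2,3 for degrees 0…2.
[q²] = 1·3 + 1·2 = 5.

5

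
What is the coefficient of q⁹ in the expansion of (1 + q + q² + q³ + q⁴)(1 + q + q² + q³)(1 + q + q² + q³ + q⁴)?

(1 + q + q² + q³ + q⁴) has coefficients 1,1,1,1,1 for degrees 0…4.
(1 + q + q² + q³) has coefficients 1,1,1,1,0,0,0,0,0,0 for degrees 0…9.
Finally multiplying by (1 + q + q² + q³ + q⁴), the product of all factors after the first has coefficients 1,2,3,4,4,3,2,1,0,0 for degrees 0…9.
[q⁹] = 1·0 + 1·0 + 1·1 + 1·2 + 1·3 = 6.

6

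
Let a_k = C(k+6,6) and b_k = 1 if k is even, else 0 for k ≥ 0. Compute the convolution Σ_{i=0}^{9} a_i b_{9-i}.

The convolution is the t^9 coefficient of A(t)B(t).
Σ = 1·0 + 7·1 + 28·0 + 84·1 + 210·0 + 462·1 + 924·0 + 1716·1 + 3003·0 + 5005·1 = 7274.

7274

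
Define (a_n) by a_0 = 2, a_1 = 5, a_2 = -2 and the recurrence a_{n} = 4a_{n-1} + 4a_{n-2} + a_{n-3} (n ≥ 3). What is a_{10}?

The ordinary generating function has denominator 1 - 4y - 4y^2 - y^3.
Iterating the recurrence: a_0,…,a_{10} = 2, 5, -2, 14, 53, 266, 1290, 6277, 30534, 148534, 722549.

722549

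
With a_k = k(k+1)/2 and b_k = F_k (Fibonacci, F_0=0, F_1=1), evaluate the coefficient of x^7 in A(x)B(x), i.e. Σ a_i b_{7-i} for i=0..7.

This is [x^7] in the product of the two ordinary generating functions.
Σ = 0·13 + 1·8 + 3·5 + 6·3 + 10·2 + 15·1 + 21·1 + 28·0 = 97.

97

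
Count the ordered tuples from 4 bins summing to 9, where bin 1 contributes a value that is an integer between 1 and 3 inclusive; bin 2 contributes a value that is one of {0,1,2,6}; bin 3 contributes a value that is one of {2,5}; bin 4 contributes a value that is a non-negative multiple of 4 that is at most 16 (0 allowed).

6

The generating function for the choices is (y + y^2 + y^3)·(1 + y + y^2 + y^6)·(y^2 + y^5)·(1 + y^4 + y^8 + y^12 + y^16); the count is [y^9].
(y + y^2 + y^3) has coefficients 0,1,1,1 for degrees 0…3.
(1 + y + y^2 + y^6) has coefficients 1,1,1,0,0,0,1,0,0,0 for degrees 0…9.
Multiplying by (y^2 + y^5) gives running coefficients 0,0,1,1,1,1,1,1,1,0 for degrees 0…9.
Finally multiplying by (1 + y^4 + y^8 + y^12 + y^16), the product of all factors after the first has coefficients 0,0,1,1,1,1,2,2,2,1 for degrees 0…9.
[y^9] = 1·2 + 1·2 + 1·2 = 6.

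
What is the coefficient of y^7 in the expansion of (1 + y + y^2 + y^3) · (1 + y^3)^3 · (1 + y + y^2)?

12

(1 + y + y^2 + y^3) has coefficients 1,1,1,1 for degrees 0…3.
(1 + y^3)^3 has coefficients 1,0,0,3,0,0,3,0 for degrees 0…7.
Finally multiplying by (1 + y + y^2), the product of all factors after the first has coefficients 1,1,1,3,3,3,3,3 for degrees 0…7.
[y^7] = 1·3 + 1·3 + 1·3 + 1·3 = 12.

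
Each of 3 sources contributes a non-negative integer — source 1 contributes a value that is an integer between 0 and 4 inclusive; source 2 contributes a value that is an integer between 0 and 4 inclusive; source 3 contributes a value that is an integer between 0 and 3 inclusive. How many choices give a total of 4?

14

The generating function for the choices is (1 + z + z² + z³ + z⁴)·(1 + z + z² + z³ + z⁴)·(1 + z + z² + z³); the count is [z⁴].
(1 + z + z² + z³ + z⁴) has coefficients 1,1,1,1,1 for degrees 0…4.
(1 + z + z² + z³ + z⁴) has coefficients 1,1,1,1,1 for degrees 0…4.
Finally multiplying by (1 + z + z² + z³), the product of all factors after the first has coefficients 1,2,3,4,4 for degrees 0…4.
[z⁴] = 1·4 + 1·4 + 1·3 + 1·2 + 1·1 = 14.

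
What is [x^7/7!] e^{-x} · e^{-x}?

-128

The EGF product rule gives c_7 = Σ_{k_1+k_2=7} C(7; k_1,k_2) · ∏ g_i(k_i), where e^{-x} gives (-1)^k; e^{-x} gives (-1)^k.
g_1(k) for k = 0…7: 1, -1, 1, -1, 1, -1, 1, -1.
g_2(k) for k = 0…7: 1, -1, 1, -1, 1, -1, 1, -1.
c_7 = Σ_k C(7,k)·g_1(k)·g_2(7−k) = 1·1·(-1) + 7·(-1)·1 + 21·1·(-1) + 35·(-1)·1 + 35·1·(-1) + 21·(-1)·1 + 7·1·(-1) + 1·(-1)·1 = −1 − 7 − 21 − 35 − 35 − 21 − 7 − 1 = -128.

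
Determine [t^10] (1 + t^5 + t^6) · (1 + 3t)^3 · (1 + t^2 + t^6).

(1 + t^5 + t^6) has coefficients 1,0,0,0,0,1,1 for degrees 0…6.
(1 + 3t)^3 has coefficients 1,9,27,27,0,0,0,0,0,0,0 for degrees 0…10.
Finally multiplying by (1 + t^2 + t^6), the product of all factors after the first has coefficients 1,9,28,36,27,27,1,9,27,27,0 for degrees 0…10.
[t^10] = 1·0 + 1·27 + 1·27 = 54.

54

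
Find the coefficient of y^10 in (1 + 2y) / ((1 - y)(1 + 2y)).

1

Partial fractions give a closed form: a_n = (1)·1^n.
At n = 10: a_10 = 1.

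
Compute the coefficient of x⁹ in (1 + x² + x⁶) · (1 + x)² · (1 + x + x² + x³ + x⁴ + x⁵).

(1 + x² + x⁶) has coefficients 1,0,1,0,0,0,1 for degrees 0…6.
(1 + x)² has coefficients 1,2,1,0,0,0,0,0,0,0 for degrees 0…9.
Finally multiplying by (1 + x + x² + x³ + x⁴ + x⁵), the product of all factors after the first has coefficients 1,3,4,4,4,4,3,1,0,0 for degrees 0…9.
[x⁹] = 1·0 + 1·1 + 1·4 = 5.

5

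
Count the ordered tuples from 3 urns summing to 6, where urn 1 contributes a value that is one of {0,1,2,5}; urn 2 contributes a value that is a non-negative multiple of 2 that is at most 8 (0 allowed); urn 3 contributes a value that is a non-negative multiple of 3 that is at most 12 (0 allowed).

The generating function for the choices is (1 + x + x^2 + x^5)·(1 + x^2 + x^4 + x^6 + x^8)·(1 + x^3 + x^6 + x^9 + x^12); the count is [x^6].
(1 + x + x^2 + x^5) has coefficients 1,1,1,0,0,1 for degrees 0…5.
(1 + x^2 + x^4 + x^6 + x^8) has coefficients 1,0,1,0,1,0,1 for degrees 0…6.
Finally multiplying by (1 + x^3 + x^6 + x^9 + x^12), the product of all factors after the first has coefficients 1,0,1,1,1,1,2 for degrees 0…6.
[x^6] = 1·2 + 1·1 + 1·1 + 1·0 = 4.

4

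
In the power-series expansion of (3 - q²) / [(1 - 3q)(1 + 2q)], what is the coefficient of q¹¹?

304802

The denominator gives the recurrence a_n = a_(n−1) + 6a_(n−2) for n ≥ 3; the numerator fixes a_0 = 3, a_1 = 3, a_2 = 20.
Iterating: 3, 3, 20, 38, 158, 386, 1334, 3650, 11654, 33554, 103478, 304802, so a_11 = 304802.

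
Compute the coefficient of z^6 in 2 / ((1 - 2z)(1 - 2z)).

896

The denominator gives the recurrence a_n = 4a_(n−1) − 4a_(n−2) for n ≥ 2; the numerator fixes a_0 = 2, a_1 = 8.
Iterating: 2, 8, 24, 64, 160, 384, 896, so a_6 = 896.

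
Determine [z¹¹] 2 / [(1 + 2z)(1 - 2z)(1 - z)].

2730

Partial fractions give a closed form: a_n = (2/3)·(-2)^n + (2)·2^n + (-2/3)·1^n.
At n = 11: a_11 = 2730.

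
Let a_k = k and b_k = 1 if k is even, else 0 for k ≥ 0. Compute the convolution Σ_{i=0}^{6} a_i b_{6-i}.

12

The convolution is the t^6 coefficient of A(t)B(t).
Σ = 0·1 + 1·0 + 2·1 + 3·0 + 4·1 + 5·0 + 6·1 = 12.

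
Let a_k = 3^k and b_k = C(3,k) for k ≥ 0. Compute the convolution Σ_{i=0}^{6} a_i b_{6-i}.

1728

Write out a_i and b_{6-i} for i = 0,…,6 and sum the products.
Σ = 1·0 + 3·0 + 9·0 + 27·1 + 81·3 + 243·3 + 729·1 = 1728.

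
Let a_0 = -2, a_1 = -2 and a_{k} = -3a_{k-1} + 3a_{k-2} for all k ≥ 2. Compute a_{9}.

The ordinary generating function has denominator 1 + 3t - 3t^2.
Iterating the recurrence: a_0,…,a_{9} = -2, -2, 0, -6, 18, -72, 270, -1026, 3888, -14742.

-14742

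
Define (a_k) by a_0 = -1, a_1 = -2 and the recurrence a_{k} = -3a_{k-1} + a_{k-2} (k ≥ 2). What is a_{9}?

The ordinary generating function has denominator 1 + 3z - z^2.
Iterating the recurrence: a_0,…,a_{9} = -1, -2, 5, -17, 56, -185, 611, -2018, 6665, -22013.

-22013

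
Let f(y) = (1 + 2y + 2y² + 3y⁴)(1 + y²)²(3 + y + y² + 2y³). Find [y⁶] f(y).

(1 + 2y + 2y² + 3y⁴) has coefficients 1,2,2,0,3 for degrees 0…4.
(1 + y²)² has coefficients 1,0,2,0,1,0,0 for degrees 0…6.
Finally multiplying by (3 + y + y² + 2y³), the product of all factors after the first has coefficients 3,1,7,4,5,5,1 for degrees 0…6.
[y⁶] = 1·1 + 2·5 + 2·5 + 3·7 = 42.

42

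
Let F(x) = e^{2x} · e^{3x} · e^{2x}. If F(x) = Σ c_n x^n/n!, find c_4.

The EGF product rule gives c_4 = Σ_{k_1+k_2+k_3=4} C(4; k_1,k_2,k_3) · ∏ g_i(k_i), where e^{2x} gives (2)^k; e^{3x} gives (3)^k; e^{2x} gives (2)^k.
g_1(k) for k = 0…4: 1, 2, 4, 8, 16.
g_2(k) for k = 0…4: 1, 3, 9, 27, 81.
g_3(k) for k = 0…4: 1, 2, 4, 8, 16.
First combine the last two factors: h(k) = Σ_j C(k,j)·g_2(j)·g_3(k−j) for k = 0…4: 1, 5, 25, 125, 625.
c_4 = Σ_k C(4,k)·g_1(k)·h(4−k) = 1·1·625 + 4·2·125 + 6·4·25 + 4·8·5 + 1·16·1 = 625 + 1000 + 600 + 160 + 16 = 2401.

2401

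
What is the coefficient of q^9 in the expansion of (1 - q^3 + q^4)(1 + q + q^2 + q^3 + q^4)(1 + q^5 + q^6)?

1

(1 - q^3 + q^4) has coefficients 1,0,0,-1,1 for degrees 0…4.
(1 + q + q^2 + q^3 + q^4) has coefficients 1,1,1,1,1,0,0,0,0,0 for degrees 0…9.
Finally multiplying by (1 + q^5 + q^6), the product of all factors after the first has coefficients 1,1,1,1,1,1,2,2,2,2 for degrees 0…9.
[q^9] = 1·2 − 1·2 + 1·1 = 1.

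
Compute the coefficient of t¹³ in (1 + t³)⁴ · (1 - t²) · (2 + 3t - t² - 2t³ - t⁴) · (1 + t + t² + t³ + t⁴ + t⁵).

-25

(1 + t³)⁴ has coefficients 1,0,0,4,0,0,6,0,0,4,0,0,1 for degrees 0…12.
(1 - t²) has coefficients 1,0,-1,0,0,0,0,0,0,0,0,0,0,0 for degrees 0…13.
Multiplying by (2 + 3t - t² - 2t³ - t⁴) gives running coefficients 2,3,-3,-5,0,2,1,0,0,0,0,0,0,0 for degrees 0…13.
Finally multiplying by (1 + t + t² + t³ + t⁴ + t⁵), the product of all factors after the first has coefficients 2,5,2,-3,-3,-1,-2,-5,-2,3,3,1,0,0 for degrees 0…13.
[t¹³] = 1·0 + 4·3 + 6·(-5) + 4·(-3) + 1·5 = -25.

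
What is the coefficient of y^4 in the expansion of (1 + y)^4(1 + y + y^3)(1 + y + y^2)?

30

(1 + y)^4 has coefficients 1,4,6,4,1 for degrees 0…4.
(1 + y + y^3) has coefficients 1,1,0,1,0 for degrees 0…4.
Finally multiplying by (1 + y + y^2), the product of all factors after the first has coefficients 1,2,2,2,1 for degrees 0…4.
[y^4] = 1·1 + 4·2 + 6·2 + 4·2 + 1·1 = 30.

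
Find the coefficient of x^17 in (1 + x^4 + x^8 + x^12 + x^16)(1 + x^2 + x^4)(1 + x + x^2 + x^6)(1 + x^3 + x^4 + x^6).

10

(1 + x^4 + x^8 + x^12 + x^16) has coefficients 1,0,0,0,1,0,0,0,1,0,0,0,1,0,0,0,1 for degrees 0…16.
(1 + x^2 + x^4) has coefficients 1,0,1,0,1,0,0,0,0,0,0,0,0,0,0,0,0,0 for degrees 0…17.
Multiplying by (1 + x + x^2 + x^6) gives running coefficients 1,1,2,1,2,1,2,0,1,0,1,0,0,0,0,0,0,0 for degrees 0…17.
Finally multiplying by (1 + x^3 + x^4 + x^6), the product of all factors after the first has coefficients 1,1,2,2,4,4,6,4,6,4,5,2,3,1,2,0,1,0 for degrees 0…17.
[x^17] = 1·0 + 1·1 + 1·4 + 1·4 + 1·1 = 10.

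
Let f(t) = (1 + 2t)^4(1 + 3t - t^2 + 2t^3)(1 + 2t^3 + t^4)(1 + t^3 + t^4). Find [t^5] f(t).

227

(1 + 2t)^4 has coefficients 1,8,24,32,16 for degrees 0…4.
(1 + 3t - t^2 + 2t^3) has coefficients 1,3,-1,2,0,0 for degrees 0…5.
Multiplying by (1 + 2t^3 + t^4) gives running coefficients 1,3,-1,4,7,1 for degrees 0…5.
Finally multiplying by (1 + t^3 + t^4), the product of all factors after the first has coefficients 1,3,-1,5,11,3 for degrees 0…5.
[t^5] = 1·3 + 8·11 + 24·5 + 32·(-1) + 16·3 = 227.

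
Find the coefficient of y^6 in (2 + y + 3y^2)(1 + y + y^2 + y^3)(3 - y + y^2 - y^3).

(2 + y + 3y^2) has coefficients 2,1,3 for degrees 0…2.
(1 + y + y^2 + y^3) has coefficients 1,1,1,1,0,0,0 for degrees 0…6.
Finally multiplying by (3 - y + y^2 - y^3), the product of all factors after the first has coefficients 3,2,3,2,-1,0,-1 for degrees 0…6.
[y^6] = 2·(-1) + 1·0 + 3·(-1) = -5.

-5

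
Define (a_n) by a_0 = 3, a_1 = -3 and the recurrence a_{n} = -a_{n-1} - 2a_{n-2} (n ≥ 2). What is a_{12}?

-3

The ordinary generating function has denominator 1 + q + 2q^2.
Iterating the recurrence: a_0,…,a_{12} = 3, -3, -3, 9, -3, -15, 21, 9, -51, 33, 69, -135, -3.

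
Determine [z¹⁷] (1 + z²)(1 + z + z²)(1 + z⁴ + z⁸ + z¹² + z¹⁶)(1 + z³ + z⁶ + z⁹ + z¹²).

(1 + z²) has coefficients 1,0,1 for degrees 0…2.
(1 + z + z²) has coefficients 1,1,1,0,0,0,0,0,0,0,0,0,0,0,0,0,0,0 for degrees 0…17.
Multiplying by (1 + z⁴ + z⁸ + z¹² + z¹⁶) gives running coefficients 1,1,1,0,1,1,1,0,1,1,1,0,1,1,1,0,1,1 for degrees 0…17.
Finally multiplying by (1 + z³ + z⁶ + z⁹ + z¹²), the product of all factors after the first has coefficients 1,1,1,1,2,2,2,2,3,3,3,3,4,4,4,3,4,4 for degrees 0…17.
[z¹⁷] = 1·4 + 1·3 = 7.

7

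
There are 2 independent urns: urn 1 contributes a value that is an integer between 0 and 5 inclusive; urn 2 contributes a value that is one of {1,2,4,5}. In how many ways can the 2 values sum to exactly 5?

4

The generating function for the choices is (1 + t + t² + t³ + t⁴ + t⁵)·(t + t² + t⁴ + t⁵); the count is [t⁵].
(1 + t + t² + t³ + t⁴ + t⁵) has coefficients 1,1,1,1,1,1 for degrees 0…5.
(t + t² + t⁴ + t⁵) has coefficients 0,1,1,0,1,1 for degrees 0…5.
[t⁵] = 1·1 + 1·1 + 1·0 + 1·1 + 1·1 + 1·0 = 4.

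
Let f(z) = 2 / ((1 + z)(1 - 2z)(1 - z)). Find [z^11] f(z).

The denominator gives the recurrence a_n = 2a_(n−1) + a_(n−2) − 2a_(n−3) for n ≥ 3; the numerator fixes a_0 = 2, a_1 = 4, a_2 = 10.
Iterating: 2, 4, 10, 20, 42, 84, 170, 340, 682, 1364, 2730, 5460, so a_11 = 5460.

5460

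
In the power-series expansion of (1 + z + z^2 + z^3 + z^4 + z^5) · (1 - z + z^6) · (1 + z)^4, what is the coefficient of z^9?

11

(1 + z + z^2 + z^3 + z^4 + z^5) has coefficients 1,1,1,1,1,1 for degrees 0…5.
(1 - z + z^6) has coefficients 1,-1,0,0,0,0,1,0,0,0 for degrees 0…9.
Finally multiplying by (1 + z)^4, the product of all factors after the first has coefficients 1,3,2,-2,-3,-1,1,4,6,4 for degrees 0…9.
[z^9] = 1·4 + 1·6 + 1·4 + 1·1 + 1·(-1) + 1·(-3) = 11.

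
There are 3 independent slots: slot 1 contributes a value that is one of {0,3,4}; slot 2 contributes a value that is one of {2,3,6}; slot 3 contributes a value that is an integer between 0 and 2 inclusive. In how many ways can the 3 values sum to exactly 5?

2

The generating function for the choices is (1 + y³ + y⁴)·(y² + y³ + y⁶)·(1 + y + y²); the count is [y⁵].
(1 + y³ + y⁴) has coefficients 1,0,0,1,1 for degrees 0…4.
(y² + y³ + y⁶) has coefficients 0,0,1,1,0,0 for degrees 0…5.
Finally multiplying by (1 + y + y²), the product of all factors after the first has coefficients 0,0,1,2,2,1 for degrees 0…5.
[y⁵] = 1·1 + 1·1 + 1·0 = 2.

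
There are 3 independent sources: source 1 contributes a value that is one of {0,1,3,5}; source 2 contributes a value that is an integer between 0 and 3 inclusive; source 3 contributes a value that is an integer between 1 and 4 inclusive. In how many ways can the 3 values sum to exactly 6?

9

The generating function for the choices is (1 + y + y³ + y⁵)·(1 + y + y² + y³)·(y + y² + y³ + y⁴); the count is [y⁶].
(1 + y + y³ + y⁵) has coefficients 1,1,0,1,0,1 for degrees 0…5.
(1 + y + y² + y³) has coefficients 1,1,1,1,0,0,0 for degrees 0…6.
Finally multiplying by (y + y² + y³ + y⁴), the product of all factors after the first has coefficients 0,1,2,3,4,3,2 for degrees 0…6.
[y⁶] = 1·2 + 1·3 + 1·3 + 1·1 = 9.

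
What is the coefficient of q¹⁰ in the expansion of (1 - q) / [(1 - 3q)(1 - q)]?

Partial fractions give a closed form: a_n = (1)·3^n.
At n = 10: a_10 = 59049.

59049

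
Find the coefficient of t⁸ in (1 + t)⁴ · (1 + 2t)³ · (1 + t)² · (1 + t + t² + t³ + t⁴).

(1 + t)⁴ has coefficients 1,4,6,4,1 for degrees 0…4.
(1 + 2t)³ has coefficients 1,6,12,8,0,0,0,0,0 for degrees 0…8.
Multiplying by (1 + t)² gives running coefficients 1,8,25,38,28,8,0,0,0 for degrees 0…8.
Finally multiplying by (1 + t + t² + t³ + t⁴), the product of all factors after the first has coefficients 1,9,34,72,100,107,99,74,36 for degrees 0…8.
[t⁸] = 1·36 + 4·74 + 6·99 + 4·107 + 1·100 = 1454.

1454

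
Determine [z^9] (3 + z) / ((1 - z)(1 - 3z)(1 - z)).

147600

The denominator gives the recurrence a_n = 5a_(n−1) − 7a_(n−2) + 3a_(n−3) for n ≥ 3; the numerator fixes a_0 = 3, a_1 = 16, a_2 = 59.
Iterating: 3, 16, 59, 192, 595, 1808, 5451, 16384, 49187, 147600, so a_9 = 147600.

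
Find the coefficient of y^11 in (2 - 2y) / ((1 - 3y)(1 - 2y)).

Partial fractions give a closed form: a_n = (4)·3^n + (-2)·2^n.
At n = 11: a_11 = 704492.

704492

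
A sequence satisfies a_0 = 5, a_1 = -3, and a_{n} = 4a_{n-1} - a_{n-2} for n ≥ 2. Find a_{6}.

-3385

The ordinary generating function has denominator 1 - 4q + q^2.
Iterating the recurrence: a_0,…,a_{6} = 5, -3, -17, -65, -243, -907, -3385.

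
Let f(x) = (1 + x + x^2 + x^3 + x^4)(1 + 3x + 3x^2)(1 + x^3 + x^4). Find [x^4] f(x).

12

(1 + x + x^2 + x^3 + x^4) has coefficients 1,1,1,1,1 for degrees 0…4.
(1 + 3x + 3x^2) has coefficients 1,3,3,0,0 for degrees 0…4.
Finally multiplying by (1 + x^3 + x^4), the product of all factors after the first has coefficients 1,3,3,1,4 for degrees 0…4.
[x^4] = 1·4 + 1·1 + 1·3 + 1·3 + 1·1 = 12.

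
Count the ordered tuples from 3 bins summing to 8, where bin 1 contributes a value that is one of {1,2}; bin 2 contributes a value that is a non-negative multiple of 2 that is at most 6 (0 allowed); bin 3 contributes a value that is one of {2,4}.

2

The generating function for the choices is (z + z^2)·(1 + z^2 + z^4 + z^6)·(z^2 + z^4); the count is [z^8].
(z + z^2) has coefficients 0,1,1 for degrees 0…2.
(1 + z^2 + z^4 + z^6) has coefficients 1,0,1,0,1,0,1,0,0 for degrees 0…8.
Finally multiplying by (z^2 + z^4), the product of all factors after the first has coefficients 0,0,1,0,2,0,2,0,2 for degrees 0…8.
[z^8] = 1·0 + 1·2 = 2.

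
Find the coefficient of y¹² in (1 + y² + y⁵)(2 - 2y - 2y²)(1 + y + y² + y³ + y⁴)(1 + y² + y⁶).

-8

(1 + y² + y⁵) has coefficients 1,0,1,0,0,1 for degrees 0…5.
(2 - 2y - 2y²) has coefficients 2,-2,-2,0,0,0,0,0,0,0,0,0,0 for degrees 0…12.
Multiplying by (1 + y + y² + y³ + y⁴) gives running coefficients 2,0,-2,-2,-2,-4,-2,0,0,0,0,0,0 for degrees 0…12.
Finally multiplying by (1 + y² + y⁶), the product of all factors after the first has coefficients 2,0,0,-2,-4,-6,-2,-4,-4,-2,-2,-4,-2 for degrees 0…12.
[y¹²] = 1·(-2) + 1·(-2) + 1·(-4) = -8.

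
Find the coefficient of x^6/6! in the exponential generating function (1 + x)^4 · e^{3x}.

The EGF product rule gives c_6 = Σ_{k_1+k_2=6} C(6; k_1,k_2) · ∏ g_i(k_i), where (1+x)^4 gives the falling factorial (4)_k; e^{3x} gives (3)^k.
g_1(k) for k = 0…6: 1, 4, 12, 24, 24, 0, 0.
g_2(k) for k = 0…6: 1, 3, 9, 27, 81, 243, 729.
c_6 = Σ_k C(6,k)·g_1(k)·g_2(6−k) = 1·1·729 + 6·4·243 + 15·12·81 + 20·24·27 + 15·24·9 = 729 + 5832 + 14580 + 12960 + 3240 = 37341.

37341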